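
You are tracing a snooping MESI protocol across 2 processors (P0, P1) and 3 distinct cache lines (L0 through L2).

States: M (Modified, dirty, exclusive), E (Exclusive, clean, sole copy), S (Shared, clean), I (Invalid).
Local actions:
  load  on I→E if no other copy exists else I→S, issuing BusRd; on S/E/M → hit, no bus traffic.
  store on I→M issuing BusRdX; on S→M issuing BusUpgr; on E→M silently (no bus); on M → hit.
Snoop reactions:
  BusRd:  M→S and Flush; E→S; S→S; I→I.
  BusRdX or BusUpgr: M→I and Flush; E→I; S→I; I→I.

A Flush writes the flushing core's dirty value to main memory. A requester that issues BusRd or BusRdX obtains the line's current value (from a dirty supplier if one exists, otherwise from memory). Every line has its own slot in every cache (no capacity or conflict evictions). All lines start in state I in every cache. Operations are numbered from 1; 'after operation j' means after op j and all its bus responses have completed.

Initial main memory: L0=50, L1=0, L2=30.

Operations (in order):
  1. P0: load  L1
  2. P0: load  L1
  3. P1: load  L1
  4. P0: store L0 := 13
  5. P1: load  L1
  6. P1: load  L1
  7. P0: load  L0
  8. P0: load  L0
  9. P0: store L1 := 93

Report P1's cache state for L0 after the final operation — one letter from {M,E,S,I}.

[1] P0: load  L1 | P0:E(0), P1:I | bus: BusRd
[2] P0: load  L1 | P0:E(0), P1:I | bus: none
[3] P1: load  L1 | P0:S(0), P1:S(0) | bus: BusRd
[4] P0: store L0 := 13 | P0:M(13), P1:I | bus: BusRdX
[5] P1: load  L1 | P0:S(0), P1:S(0) | bus: none
[6] P1: load  L1 | P0:S(0), P1:S(0) | bus: none
[7] P0: load  L0 | P0:M(13), P1:I | bus: none
[8] P0: load  L0 | P0:M(13), P1:I | bus: none
[9] P0: store L1 := 93 | P0:M(93), P1:I | bus: BusUpgr

state = I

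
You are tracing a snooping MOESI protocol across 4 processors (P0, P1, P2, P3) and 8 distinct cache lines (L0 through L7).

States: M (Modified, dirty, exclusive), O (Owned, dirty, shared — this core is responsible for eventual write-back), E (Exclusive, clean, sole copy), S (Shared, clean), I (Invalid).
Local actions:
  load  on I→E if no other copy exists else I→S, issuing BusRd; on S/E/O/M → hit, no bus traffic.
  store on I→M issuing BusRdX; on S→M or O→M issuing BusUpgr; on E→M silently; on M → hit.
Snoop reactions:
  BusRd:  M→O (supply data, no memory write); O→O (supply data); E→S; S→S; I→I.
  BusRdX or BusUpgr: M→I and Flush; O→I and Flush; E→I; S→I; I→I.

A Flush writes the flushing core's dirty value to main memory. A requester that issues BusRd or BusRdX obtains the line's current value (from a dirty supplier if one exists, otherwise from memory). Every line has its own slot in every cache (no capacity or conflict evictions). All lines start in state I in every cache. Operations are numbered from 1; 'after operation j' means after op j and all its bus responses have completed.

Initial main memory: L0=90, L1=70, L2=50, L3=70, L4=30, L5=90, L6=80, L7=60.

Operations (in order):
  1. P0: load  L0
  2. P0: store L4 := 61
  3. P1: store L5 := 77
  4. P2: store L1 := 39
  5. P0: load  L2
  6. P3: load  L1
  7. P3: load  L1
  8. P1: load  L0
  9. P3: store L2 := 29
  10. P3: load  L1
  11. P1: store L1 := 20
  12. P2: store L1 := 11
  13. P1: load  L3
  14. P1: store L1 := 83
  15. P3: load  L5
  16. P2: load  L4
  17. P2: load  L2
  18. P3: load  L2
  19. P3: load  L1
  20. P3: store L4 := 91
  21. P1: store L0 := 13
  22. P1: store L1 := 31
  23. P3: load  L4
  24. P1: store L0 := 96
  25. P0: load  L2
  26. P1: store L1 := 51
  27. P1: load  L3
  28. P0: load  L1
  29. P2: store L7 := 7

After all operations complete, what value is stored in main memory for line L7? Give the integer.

  op1 P0: load  L0 → E/I/I/I on L0; bus BusRd; mem=90
  op2 P0: store L4 := 61 → M/I/I/I on L4; bus BusRdX; mem=30
  op3 P1: store L5 := 77 → I/M/I/I on L5; bus BusRdX; mem=90
  op4 P2: store L1 := 39 → I/I/M/I on L1; bus BusRdX; mem=70
  op5 P0: load  L2 → E/I/I/I on L2; bus BusRd; mem=50
  op6 P3: load  L1 → I/I/O/S on L1; bus BusRd; mem=70
  op7 P3: load  L1 → I/I/O/S on L1; bus (none); mem=70
  op8 P1: load  L0 → S/S/I/I on L0; bus BusRd; mem=90
  op9 P3: store L2 := 29 → I/I/I/M on L2; bus BusRdX; mem=50
  op10 P3: load  L1 → I/I/O/S on L1; bus (none); mem=70
  op11 P1: store L1 := 20 → I/M/I/I on L1; bus BusRdX Flush; mem=39
  op12 P2: store L1 := 11 → I/I/M/I on L1; bus BusRdX Flush; mem=20
  op13 P1: load  L3 → I/E/I/I on L3; bus BusRd; mem=70
  op14 P1: store L1 := 83 → I/M/I/I on L1; bus BusRdX Flush; mem=11
  op15 P3: load  L5 → I/O/I/S on L5; bus BusRd; mem=90
  op16 P2: load  L4 → O/I/S/I on L4; bus BusRd; mem=30
  op17 P2: load  L2 → I/I/S/O on L2; bus BusRd; mem=50
  op18 P3: load  L2 → I/I/S/O on L2; bus (none); mem=50
  op19 P3: load  L1 → I/O/I/S on L1; bus BusRd; mem=11
  op20 P3: store L4 := 91 → I/I/I/M on L4; bus BusRdX Flush; mem=61
  op21 P1: store L0 := 13 → I/M/I/I on L0; bus BusUpgr; mem=90
  op22 P1: store L1 := 31 → I/M/I/I on L1; bus BusUpgr; mem=11
  op23 P3: load  L4 → I/I/I/M on L4; bus (none); mem=61
  op24 P1: store L0 := 96 → I/M/I/I on L0; bus (none); mem=90
  op25 P0: load  L2 → S/I/S/O on L2; bus BusRd; mem=50
  op26 P1: store L1 := 51 → I/M/I/I on L1; bus (none); mem=11
  op27 P1: load  L3 → I/E/I/I on L3; bus (none); mem=70
  op28 P0: load  L1 → S/O/I/I on L1; bus BusRd; mem=11
  op29 P2: store L7 := 7 → I/I/M/I on L7; bus BusRdX; mem=60

memory[L7] = 60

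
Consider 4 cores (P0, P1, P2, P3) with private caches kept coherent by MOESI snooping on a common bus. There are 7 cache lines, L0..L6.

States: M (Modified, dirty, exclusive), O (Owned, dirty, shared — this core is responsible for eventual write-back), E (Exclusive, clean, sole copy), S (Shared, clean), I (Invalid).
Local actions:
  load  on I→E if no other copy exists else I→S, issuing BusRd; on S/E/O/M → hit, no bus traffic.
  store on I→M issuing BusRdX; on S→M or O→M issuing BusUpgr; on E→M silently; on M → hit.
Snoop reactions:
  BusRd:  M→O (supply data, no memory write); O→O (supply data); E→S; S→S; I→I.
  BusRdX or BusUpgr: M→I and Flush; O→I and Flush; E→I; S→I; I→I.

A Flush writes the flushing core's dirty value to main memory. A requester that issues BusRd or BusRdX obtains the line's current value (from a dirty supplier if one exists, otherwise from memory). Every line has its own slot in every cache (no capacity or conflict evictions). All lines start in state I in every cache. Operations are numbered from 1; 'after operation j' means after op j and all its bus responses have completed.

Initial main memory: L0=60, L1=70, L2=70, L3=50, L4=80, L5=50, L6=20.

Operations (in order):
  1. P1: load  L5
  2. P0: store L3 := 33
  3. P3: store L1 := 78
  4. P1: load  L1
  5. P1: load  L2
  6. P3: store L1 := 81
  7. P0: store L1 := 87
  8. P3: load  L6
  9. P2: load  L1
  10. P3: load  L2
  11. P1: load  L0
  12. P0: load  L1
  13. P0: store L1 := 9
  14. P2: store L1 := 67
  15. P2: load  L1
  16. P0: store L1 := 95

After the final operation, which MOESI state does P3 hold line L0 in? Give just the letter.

step 1: P1: load  L5  ⟶  IEII  (L5)  txn=BusRd  M[L5]=50
step 2: P0: store L3 := 33  ⟶  MIII  (L3)  txn=BusRdX  M[L3]=50
step 3: P3: store L1 := 78  ⟶  IIIM  (L1)  txn=BusRdX  M[L1]=70
step 4: P1: load  L1  ⟶  ISIO  (L1)  txn=BusRd  M[L1]=70
step 5: P1: load  L2  ⟶  IEII  (L2)  txn=BusRd  M[L2]=70
step 6: P3: store L1 := 81  ⟶  IIIM  (L1)  txn=BusUpgr  M[L1]=70
step 7: P0: store L1 := 87  ⟶  MIII  (L1)  txn=BusRdX+Flush  M[L1]=81
step 8: P3: load  L6  ⟶  IIIE  (L6)  txn=BusRd  M[L6]=20
step 9: P2: load  L1  ⟶  OISI  (L1)  txn=BusRd  M[L1]=81
step 10: P3: load  L2  ⟶  ISIS  (L2)  txn=BusRd  M[L2]=70
step 11: P1: load  L0  ⟶  IEII  (L0)  txn=BusRd  M[L0]=60
step 12: P0: load  L1  ⟶  OISI  (L1)  txn=∅  M[L1]=81
step 13: P0: store L1 := 9  ⟶  MIII  (L1)  txn=BusUpgr  M[L1]=81
step 14: P2: store L1 := 67  ⟶  IIMI  (L1)  txn=BusRdX+Flush  M[L1]=9
step 15: P2: load  L1  ⟶  IIMI  (L1)  txn=∅  M[L1]=9
step 16: P0: store L1 := 95  ⟶  MIII  (L1)  txn=BusRdX+Flush  M[L1]=67

state = I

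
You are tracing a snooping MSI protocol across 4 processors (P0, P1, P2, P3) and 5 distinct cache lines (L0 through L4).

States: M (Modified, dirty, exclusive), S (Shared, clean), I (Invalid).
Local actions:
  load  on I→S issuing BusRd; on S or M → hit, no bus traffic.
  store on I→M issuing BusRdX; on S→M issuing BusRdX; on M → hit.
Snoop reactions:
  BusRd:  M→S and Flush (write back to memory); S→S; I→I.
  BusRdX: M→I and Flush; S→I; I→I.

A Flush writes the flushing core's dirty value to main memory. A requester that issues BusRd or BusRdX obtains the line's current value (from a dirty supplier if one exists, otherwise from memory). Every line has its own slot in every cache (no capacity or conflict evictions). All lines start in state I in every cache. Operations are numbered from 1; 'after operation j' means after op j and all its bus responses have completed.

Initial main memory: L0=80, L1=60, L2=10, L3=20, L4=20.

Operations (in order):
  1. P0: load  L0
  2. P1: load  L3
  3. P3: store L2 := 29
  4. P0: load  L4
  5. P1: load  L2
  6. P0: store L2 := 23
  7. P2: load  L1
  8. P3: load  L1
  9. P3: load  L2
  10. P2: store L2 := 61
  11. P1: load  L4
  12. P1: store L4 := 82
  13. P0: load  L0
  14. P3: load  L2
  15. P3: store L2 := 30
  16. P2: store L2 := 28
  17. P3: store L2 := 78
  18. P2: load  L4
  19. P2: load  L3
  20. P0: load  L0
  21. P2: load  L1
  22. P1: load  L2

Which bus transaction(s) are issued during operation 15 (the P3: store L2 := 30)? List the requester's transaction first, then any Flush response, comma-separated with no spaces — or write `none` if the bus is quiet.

bus = BusRdX

step 1: P0: load  L0  ⟶  SIII  (L0)  txn=BusRd  M[L0]=80
step 2: P1: load  L3  ⟶  ISII  (L3)  txn=BusRd  M[L3]=20
step 3: P3: store L2 := 29  ⟶  IIIM  (L2)  txn=BusRdX  M[L2]=10
step 4: P0: load  L4  ⟶  SIII  (L4)  txn=BusRd  M[L4]=20
step 5: P1: load  L2  ⟶  ISIS  (L2)  txn=BusRd+Flush  M[L2]=29
step 6: P0: store L2 := 23  ⟶  MIII  (L2)  txn=BusRdX  M[L2]=29
step 7: P2: load  L1  ⟶  IISI  (L1)  txn=BusRd  M[L1]=60
step 8: P3: load  L1  ⟶  IISS  (L1)  txn=BusRd  M[L1]=60
step 9: P3: load  L2  ⟶  SIIS  (L2)  txn=BusRd+Flush  M[L2]=23
step 10: P2: store L2 := 61  ⟶  IIMI  (L2)  txn=BusRdX  M[L2]=23
step 11: P1: load  L4  ⟶  SSII  (L4)  txn=BusRd  M[L4]=20
step 12: P1: store L4 := 82  ⟶  IMII  (L4)  txn=BusRdX  M[L4]=20
step 13: P0: load  L0  ⟶  SIII  (L0)  txn=∅  M[L0]=80
step 14: P3: load  L2  ⟶  IISS  (L2)  txn=BusRd+Flush  M[L2]=61
step 15: P3: store L2 := 30  ⟶  IIIM  (L2)  txn=BusRdX  M[L2]=61
step 16: P2: store L2 := 28  ⟶  IIMI  (L2)  txn=BusRdX+Flush  M[L2]=30
step 17: P3: store L2 := 78  ⟶  IIIM  (L2)  txn=BusRdX+Flush  M[L2]=28
step 18: P2: load  L4  ⟶  ISSI  (L4)  txn=BusRd+Flush  M[L4]=82
step 19: P2: load  L3  ⟶  ISSI  (L3)  txn=BusRd  M[L3]=20
step 20: P0: load  L0  ⟶  SIII  (L0)  txn=∅  M[L0]=80
step 21: P2: load  L1  ⟶  IISS  (L1)  txn=∅  M[L1]=60
step 22: P1: load  L2  ⟶  ISIS  (L2)  txn=BusRd+Flush  M[L2]=78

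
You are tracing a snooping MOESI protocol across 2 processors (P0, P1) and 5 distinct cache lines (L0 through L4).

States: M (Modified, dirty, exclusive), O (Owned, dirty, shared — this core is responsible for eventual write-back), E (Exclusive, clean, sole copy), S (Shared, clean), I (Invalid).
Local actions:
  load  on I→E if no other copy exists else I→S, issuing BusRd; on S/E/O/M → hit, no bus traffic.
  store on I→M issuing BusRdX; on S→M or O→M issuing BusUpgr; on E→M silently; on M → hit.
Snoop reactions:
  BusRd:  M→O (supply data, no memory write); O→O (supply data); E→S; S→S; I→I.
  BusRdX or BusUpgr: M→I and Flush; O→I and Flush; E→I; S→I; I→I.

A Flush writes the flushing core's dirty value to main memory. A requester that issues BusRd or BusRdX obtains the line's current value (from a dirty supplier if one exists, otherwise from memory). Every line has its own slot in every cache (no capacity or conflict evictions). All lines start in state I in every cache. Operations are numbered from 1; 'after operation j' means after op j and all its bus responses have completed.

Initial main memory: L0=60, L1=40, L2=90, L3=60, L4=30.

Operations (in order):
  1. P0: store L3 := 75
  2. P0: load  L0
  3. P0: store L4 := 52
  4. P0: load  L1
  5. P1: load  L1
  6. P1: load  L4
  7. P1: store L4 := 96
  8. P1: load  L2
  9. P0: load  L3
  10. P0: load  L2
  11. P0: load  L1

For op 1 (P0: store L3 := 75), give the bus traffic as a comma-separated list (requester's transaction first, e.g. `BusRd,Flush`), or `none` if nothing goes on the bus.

bus = BusRdX

step 1: P0: store L3 := 75  ⟶  MI  (L3)  txn=BusRdX  M[L3]=60
step 2: P0: load  L0  ⟶  EI  (L0)  txn=BusRd  M[L0]=60
step 3: P0: store L4 := 52  ⟶  MI  (L4)  txn=BusRdX  M[L4]=30
step 4: P0: load  L1  ⟶  EI  (L1)  txn=BusRd  M[L1]=40
step 5: P1: load  L1  ⟶  SS  (L1)  txn=BusRd  M[L1]=40
step 6: P1: load  L4  ⟶  OS  (L4)  txn=BusRd  M[L4]=30
step 7: P1: store L4 := 96  ⟶  IM  (L4)  txn=BusUpgr+Flush  M[L4]=52
step 8: P1: load  L2  ⟶  IE  (L2)  txn=BusRd  M[L2]=90
step 9: P0: load  L3  ⟶  MI  (L3)  txn=∅  M[L3]=60
step 10: P0: load  L2  ⟶  SS  (L2)  txn=BusRd  M[L2]=90
step 11: P0: load  L1  ⟶  SS  (L1)  txn=∅  M[L1]=40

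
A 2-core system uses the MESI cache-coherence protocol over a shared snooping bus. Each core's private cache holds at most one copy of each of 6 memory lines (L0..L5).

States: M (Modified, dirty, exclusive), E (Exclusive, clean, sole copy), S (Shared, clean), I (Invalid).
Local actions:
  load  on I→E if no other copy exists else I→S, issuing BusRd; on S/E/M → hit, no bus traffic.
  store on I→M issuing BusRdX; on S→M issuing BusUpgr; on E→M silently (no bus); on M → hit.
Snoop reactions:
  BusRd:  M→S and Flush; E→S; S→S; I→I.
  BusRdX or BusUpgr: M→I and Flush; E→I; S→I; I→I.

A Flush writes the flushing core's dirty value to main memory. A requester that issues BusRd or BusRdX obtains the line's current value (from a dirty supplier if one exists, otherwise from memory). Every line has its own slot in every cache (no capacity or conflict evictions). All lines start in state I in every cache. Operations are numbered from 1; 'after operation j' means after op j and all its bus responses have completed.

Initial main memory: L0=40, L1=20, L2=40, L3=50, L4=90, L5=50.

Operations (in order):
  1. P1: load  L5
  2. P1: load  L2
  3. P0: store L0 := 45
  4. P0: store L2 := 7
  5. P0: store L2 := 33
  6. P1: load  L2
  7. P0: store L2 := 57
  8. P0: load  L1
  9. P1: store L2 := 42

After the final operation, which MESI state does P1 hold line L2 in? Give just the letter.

state = M

1. P1: load  L5  bus=[BusRd]  L5: P0=I P1=E  mem[L5]=50
2. P1: load  L2  bus=[BusRd]  L2: P0=I P1=E  mem[L2]=40
3. P0: store L0 := 45  bus=[BusRdX]  L0: P0=M P1=I  mem[L0]=40
4. P0: store L2 := 7  bus=[BusRdX]  L2: P0=M P1=I  mem[L2]=40
5. P0: store L2 := 33  bus=[-]  L2: P0=M P1=I  mem[L2]=40
6. P1: load  L2  bus=[BusRd,Flush]  L2: P0=S P1=S  mem[L2]=33
7. P0: store L2 := 57  bus=[BusUpgr]  L2: P0=M P1=I  mem[L2]=33
8. P0: load  L1  bus=[BusRd]  L1: P0=E P1=I  mem[L1]=20
9. P1: store L2 := 42  bus=[BusRdX,Flush]  L2: P0=I P1=M  mem[L2]=57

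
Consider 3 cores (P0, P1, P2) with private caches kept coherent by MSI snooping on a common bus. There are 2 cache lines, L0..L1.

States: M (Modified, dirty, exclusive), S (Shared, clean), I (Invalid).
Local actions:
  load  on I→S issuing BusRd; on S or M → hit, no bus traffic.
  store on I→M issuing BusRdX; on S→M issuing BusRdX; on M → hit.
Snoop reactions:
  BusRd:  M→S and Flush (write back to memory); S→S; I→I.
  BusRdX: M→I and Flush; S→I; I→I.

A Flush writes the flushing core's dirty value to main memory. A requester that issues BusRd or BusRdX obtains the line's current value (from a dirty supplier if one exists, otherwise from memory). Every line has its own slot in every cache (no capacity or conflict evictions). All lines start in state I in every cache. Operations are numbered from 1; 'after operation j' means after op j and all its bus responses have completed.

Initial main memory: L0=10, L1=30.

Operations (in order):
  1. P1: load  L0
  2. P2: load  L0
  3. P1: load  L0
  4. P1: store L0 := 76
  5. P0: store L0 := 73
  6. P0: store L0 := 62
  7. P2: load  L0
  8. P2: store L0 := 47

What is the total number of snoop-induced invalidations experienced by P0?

[1] P1: load  L0 | P0:I, P1:S(10), P2:I | bus: BusRd
[2] P2: load  L0 | P0:I, P1:S(10), P2:S(10) | bus: BusRd
[3] P1: load  L0 | P0:I, P1:S(10), P2:S(10) | bus: none
[4] P1: store L0 := 76 | P0:I, P1:M(76), P2:I | bus: BusRdX
[5] P0: store L0 := 73 | P0:M(73), P1:I, P2:I | bus: BusRdX,Flush
[6] P0: store L0 := 62 | P0:M(62), P1:I, P2:I | bus: none
[7] P2: load  L0 | P0:S(62), P1:I, P2:S(62) | bus: BusRd,Flush
[8] P2: store L0 := 47 | P0:I, P1:I, P2:M(47) | bus: BusRdX

invalidations = 1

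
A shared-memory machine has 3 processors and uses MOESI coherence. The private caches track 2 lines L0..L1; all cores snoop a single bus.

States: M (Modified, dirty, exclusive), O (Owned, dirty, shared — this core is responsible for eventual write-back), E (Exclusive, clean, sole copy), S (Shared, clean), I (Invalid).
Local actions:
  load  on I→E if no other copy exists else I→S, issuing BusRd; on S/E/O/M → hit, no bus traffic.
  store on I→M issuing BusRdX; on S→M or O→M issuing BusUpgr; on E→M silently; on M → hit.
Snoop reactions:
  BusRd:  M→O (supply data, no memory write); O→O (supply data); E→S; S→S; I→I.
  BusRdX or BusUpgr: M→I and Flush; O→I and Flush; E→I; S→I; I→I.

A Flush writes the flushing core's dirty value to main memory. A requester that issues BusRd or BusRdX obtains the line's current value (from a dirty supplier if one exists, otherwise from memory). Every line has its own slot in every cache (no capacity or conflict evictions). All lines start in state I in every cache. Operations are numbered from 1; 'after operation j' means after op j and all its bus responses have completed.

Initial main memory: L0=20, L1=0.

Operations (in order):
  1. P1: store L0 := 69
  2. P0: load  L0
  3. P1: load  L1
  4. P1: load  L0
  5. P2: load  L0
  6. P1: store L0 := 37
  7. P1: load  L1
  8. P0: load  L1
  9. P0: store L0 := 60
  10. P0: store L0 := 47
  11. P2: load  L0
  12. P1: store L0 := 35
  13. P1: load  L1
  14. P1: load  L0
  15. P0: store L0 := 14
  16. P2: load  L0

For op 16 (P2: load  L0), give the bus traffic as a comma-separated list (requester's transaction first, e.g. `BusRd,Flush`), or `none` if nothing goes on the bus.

bus = BusRd

[1] P1: store L0 := 69 | P0:I, P1:M(69), P2:I | bus: BusRdX
[2] P0: load  L0 | P0:S(69), P1:O(69), P2:I | bus: BusRd
[3] P1: load  L1 | P0:I, P1:E(0), P2:I | bus: BusRd
[4] P1: load  L0 | P0:S(69), P1:O(69), P2:I | bus: none
[5] P2: load  L0 | P0:S(69), P1:O(69), P2:S(69) | bus: BusRd
[6] P1: store L0 := 37 | P0:I, P1:M(37), P2:I | bus: BusUpgr
[7] P1: load  L1 | P0:I, P1:E(0), P2:I | bus: none
[8] P0: load  L1 | P0:S(0), P1:S(0), P2:I | bus: BusRd
[9] P0: store L0 := 60 | P0:M(60), P1:I, P2:I | bus: BusRdX,Flush
[10] P0: store L0 := 47 | P0:M(47), P1:I, P2:I | bus: none
[11] P2: load  L0 | P0:O(47), P1:I, P2:S(47) | bus: BusRd
[12] P1: store L0 := 35 | P0:I, P1:M(35), P2:I | bus: BusRdX,Flush
[13] P1: load  L1 | P0:S(0), P1:S(0), P2:I | bus: none
[14] P1: load  L0 | P0:I, P1:M(35), P2:I | bus: none
[15] P0: store L0 := 14 | P0:M(14), P1:I, P2:I | bus: BusRdX,Flush
[16] P2: load  L0 | P0:O(14), P1:I, P2:S(14) | bus: BusRd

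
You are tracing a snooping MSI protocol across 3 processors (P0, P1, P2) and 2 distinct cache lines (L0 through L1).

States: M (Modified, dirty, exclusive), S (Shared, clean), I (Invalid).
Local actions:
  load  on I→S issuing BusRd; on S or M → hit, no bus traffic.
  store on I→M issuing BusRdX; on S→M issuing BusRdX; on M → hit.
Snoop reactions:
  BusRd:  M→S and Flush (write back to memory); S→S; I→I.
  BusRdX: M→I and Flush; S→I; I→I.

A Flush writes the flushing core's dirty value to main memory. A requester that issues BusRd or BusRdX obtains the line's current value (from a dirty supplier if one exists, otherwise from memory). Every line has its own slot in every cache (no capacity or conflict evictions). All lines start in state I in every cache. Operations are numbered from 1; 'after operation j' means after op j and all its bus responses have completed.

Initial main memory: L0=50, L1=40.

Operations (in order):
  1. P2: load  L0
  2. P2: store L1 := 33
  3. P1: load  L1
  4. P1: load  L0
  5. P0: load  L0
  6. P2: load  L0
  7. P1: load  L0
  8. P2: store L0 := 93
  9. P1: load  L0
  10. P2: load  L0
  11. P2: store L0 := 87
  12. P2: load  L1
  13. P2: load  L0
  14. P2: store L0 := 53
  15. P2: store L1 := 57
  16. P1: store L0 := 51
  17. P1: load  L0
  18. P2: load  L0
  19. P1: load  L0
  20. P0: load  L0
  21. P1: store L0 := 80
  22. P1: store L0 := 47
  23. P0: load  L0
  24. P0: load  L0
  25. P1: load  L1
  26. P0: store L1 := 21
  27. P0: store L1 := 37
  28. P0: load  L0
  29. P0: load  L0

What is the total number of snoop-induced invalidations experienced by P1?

  op1 P2: load  L0 → I/I/S on L0; bus BusRd; mem=50
  op2 P2: store L1 := 33 → I/I/M on L1; bus BusRdX; mem=40
  op3 P1: load  L1 → I/S/S on L1; bus BusRd Flush; mem=33
  op4 P1: load  L0 → I/S/S on L0; bus BusRd; mem=50
  op5 P0: load  L0 → S/S/S on L0; bus BusRd; mem=50
  op6 P2: load  L0 → S/S/S on L0; bus (none); mem=50
  op7 P1: load  L0 → S/S/S on L0; bus (none); mem=50
  op8 P2: store L0 := 93 → I/I/M on L0; bus BusRdX; mem=50
  op9 P1: load  L0 → I/S/S on L0; bus BusRd Flush; mem=93
  op10 P2: load  L0 → I/S/S on L0; bus (none); mem=93
  op11 P2: store L0 := 87 → I/I/M on L0; bus BusRdX; mem=93
  op12 P2: load  L1 → I/S/S on L1; bus (none); mem=33
  op13 P2: load  L0 → I/I/M on L0; bus (none); mem=93
  op14 P2: store L0 := 53 → I/I/M on L0; bus (none); mem=93
  op15 P2: store L1 := 57 → I/I/M on L1; bus BusRdX; mem=33
  op16 P1: store L0 := 51 → I/M/I on L0; bus BusRdX Flush; mem=53
  op17 P1: load  L0 → I/M/I on L0; bus (none); mem=53
  op18 P2: load  L0 → I/S/S on L0; bus BusRd Flush; mem=51
  op19 P1: load  L0 → I/S/S on L0; bus (none); mem=51
  op20 P0: load  L0 → S/S/S on L0; bus BusRd; mem=51
  op21 P1: store L0 := 80 → I/M/I on L0; bus BusRdX; mem=51
  op22 P1: store L0 := 47 → I/M/I on L0; bus (none); mem=51
  op23 P0: load  L0 → S/S/I on L0; bus BusRd Flush; mem=47
  op24 P0: load  L0 → S/S/I on L0; bus (none); mem=47
  op25 P1: load  L1 → I/S/S on L1; bus BusRd Flush; mem=57
  op26 P0: store L1 := 21 → M/I/I on L1; bus BusRdX; mem=57
  op27 P0: store L1 := 37 → M/I/I on L1; bus (none); mem=57
  op28 P0: load  L0 → S/S/I on L0; bus (none); mem=47
  op29 P0: load  L0 → S/S/I on L0; bus (none); mem=47

invalidations = 4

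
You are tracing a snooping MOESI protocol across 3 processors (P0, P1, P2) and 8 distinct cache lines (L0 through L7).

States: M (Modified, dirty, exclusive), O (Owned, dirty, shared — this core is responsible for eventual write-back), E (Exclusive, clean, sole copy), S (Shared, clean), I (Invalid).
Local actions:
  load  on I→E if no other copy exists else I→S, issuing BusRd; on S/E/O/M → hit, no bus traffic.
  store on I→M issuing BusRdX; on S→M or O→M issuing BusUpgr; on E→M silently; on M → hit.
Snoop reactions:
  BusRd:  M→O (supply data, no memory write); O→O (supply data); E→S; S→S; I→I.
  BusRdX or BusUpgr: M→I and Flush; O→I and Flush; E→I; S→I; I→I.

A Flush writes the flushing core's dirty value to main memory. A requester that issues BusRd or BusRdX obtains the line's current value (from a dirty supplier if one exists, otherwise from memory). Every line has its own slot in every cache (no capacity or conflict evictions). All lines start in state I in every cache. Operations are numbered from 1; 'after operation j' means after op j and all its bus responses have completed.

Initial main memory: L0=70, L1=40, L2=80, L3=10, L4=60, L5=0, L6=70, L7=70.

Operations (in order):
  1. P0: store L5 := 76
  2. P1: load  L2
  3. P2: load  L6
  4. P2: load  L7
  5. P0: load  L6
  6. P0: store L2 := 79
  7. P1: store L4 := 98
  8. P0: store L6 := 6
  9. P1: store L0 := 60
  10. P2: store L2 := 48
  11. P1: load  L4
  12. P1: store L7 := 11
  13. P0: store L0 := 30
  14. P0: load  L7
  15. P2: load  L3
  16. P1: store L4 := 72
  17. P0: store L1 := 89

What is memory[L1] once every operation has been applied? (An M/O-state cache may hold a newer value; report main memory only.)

memory[L1] = 40

[1] P0: store L5 := 76 | P0:M(76), P1:I, P2:I | bus: BusRdX
[2] P1: load  L2 | P0:I, P1:E(80), P2:I | bus: BusRd
[3] P2: load  L6 | P0:I, P1:I, P2:E(70) | bus: BusRd
[4] P2: load  L7 | P0:I, P1:I, P2:E(70) | bus: BusRd
[5] P0: load  L6 | P0:S(70), P1:I, P2:S(70) | bus: BusRd
[6] P0: store L2 := 79 | P0:M(79), P1:I, P2:I | bus: BusRdX
[7] P1: store L4 := 98 | P0:I, P1:M(98), P2:I | bus: BusRdX
[8] P0: store L6 := 6 | P0:M(6), P1:I, P2:I | bus: BusUpgr
[9] P1: store L0 := 60 | P0:I, P1:M(60), P2:I | bus: BusRdX
[10] P2: store L2 := 48 | P0:I, P1:I, P2:M(48) | bus: BusRdX,Flush
[11] P1: load  L4 | P0:I, P1:M(98), P2:I | bus: none
[12] P1: store L7 := 11 | P0:I, P1:M(11), P2:I | bus: BusRdX
[13] P0: store L0 := 30 | P0:M(30), P1:I, P2:I | bus: BusRdX,Flush
[14] P0: load  L7 | P0:S(11), P1:O(11), P2:I | bus: BusRd
[15] P2: load  L3 | P0:I, P1:I, P2:E(10) | bus: BusRd
[16] P1: store L4 := 72 | P0:I, P1:M(72), P2:I | bus: none
[17] P0: store L1 := 89 | P0:M(89), P1:I, P2:I | bus: BusRdX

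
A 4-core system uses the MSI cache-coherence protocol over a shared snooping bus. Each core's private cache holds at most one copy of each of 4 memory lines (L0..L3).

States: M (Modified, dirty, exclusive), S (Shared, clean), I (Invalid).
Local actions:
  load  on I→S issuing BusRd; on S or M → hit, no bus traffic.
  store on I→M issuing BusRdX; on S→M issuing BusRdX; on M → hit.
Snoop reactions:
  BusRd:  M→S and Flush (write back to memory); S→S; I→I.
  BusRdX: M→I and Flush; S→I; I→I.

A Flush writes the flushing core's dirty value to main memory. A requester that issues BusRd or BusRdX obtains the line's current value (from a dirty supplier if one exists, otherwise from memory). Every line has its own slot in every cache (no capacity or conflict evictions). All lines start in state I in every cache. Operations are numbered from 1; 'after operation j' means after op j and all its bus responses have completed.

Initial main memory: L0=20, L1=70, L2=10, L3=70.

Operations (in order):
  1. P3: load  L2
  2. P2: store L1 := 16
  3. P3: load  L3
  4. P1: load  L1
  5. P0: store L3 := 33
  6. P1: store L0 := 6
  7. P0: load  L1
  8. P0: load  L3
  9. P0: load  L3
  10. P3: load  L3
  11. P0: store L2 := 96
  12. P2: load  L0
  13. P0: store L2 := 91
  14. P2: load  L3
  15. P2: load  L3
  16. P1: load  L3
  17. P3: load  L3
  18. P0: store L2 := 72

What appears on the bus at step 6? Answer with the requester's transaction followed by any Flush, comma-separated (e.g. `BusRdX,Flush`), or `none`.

1. P3: load  L2  bus=[BusRd]  L2: P0=I P1=I P2=I P3=S  mem[L2]=10
2. P2: store L1 := 16  bus=[BusRdX]  L1: P0=I P1=I P2=M P3=I  mem[L1]=70
3. P3: load  L3  bus=[BusRd]  L3: P0=I P1=I P2=I P3=S  mem[L3]=70
4. P1: load  L1  bus=[BusRd,Flush]  L1: P0=I P1=S P2=S P3=I  mem[L1]=16
5. P0: store L3 := 33  bus=[BusRdX]  L3: P0=M P1=I P2=I P3=I  mem[L3]=70
6. P1: store L0 := 6  bus=[BusRdX]  L0: P0=I P1=M P2=I P3=I  mem[L0]=20
7. P0: load  L1  bus=[BusRd]  L1: P0=S P1=S P2=S P3=I  mem[L1]=16
8. P0: load  L3  bus=[-]  L3: P0=M P1=I P2=I P3=I  mem[L3]=70
9. P0: load  L3  bus=[-]  L3: P0=M P1=I P2=I P3=I  mem[L3]=70
10. P3: load  L3  bus=[BusRd,Flush]  L3: P0=S P1=I P2=I P3=S  mem[L3]=33
11. P0: store L2 := 96  bus=[BusRdX]  L2: P0=M P1=I P2=I P3=I  mem[L2]=10
12. P2: load  L0  bus=[BusRd,Flush]  L0: P0=I P1=S P2=S P3=I  mem[L0]=6
13. P0: store L2 := 91  bus=[-]  L2: P0=M P1=I P2=I P3=I  mem[L2]=10
14. P2: load  L3  bus=[BusRd]  L3: P0=S P1=I P2=S P3=S  mem[L3]=33
15. P2: load  L3  bus=[-]  L3: P0=S P1=I P2=S P3=S  mem[L3]=33
16. P1: load  L3  bus=[BusRd]  L3: P0=S P1=S P2=S P3=S  mem[L3]=33
17. P3: load  L3  bus=[-]  L3: P0=S P1=S P2=S P3=S  mem[L3]=33
18. P0: store L2 := 72  bus=[-]  L2: P0=M P1=I P2=I P3=I  mem[L2]=10

bus = BusRdX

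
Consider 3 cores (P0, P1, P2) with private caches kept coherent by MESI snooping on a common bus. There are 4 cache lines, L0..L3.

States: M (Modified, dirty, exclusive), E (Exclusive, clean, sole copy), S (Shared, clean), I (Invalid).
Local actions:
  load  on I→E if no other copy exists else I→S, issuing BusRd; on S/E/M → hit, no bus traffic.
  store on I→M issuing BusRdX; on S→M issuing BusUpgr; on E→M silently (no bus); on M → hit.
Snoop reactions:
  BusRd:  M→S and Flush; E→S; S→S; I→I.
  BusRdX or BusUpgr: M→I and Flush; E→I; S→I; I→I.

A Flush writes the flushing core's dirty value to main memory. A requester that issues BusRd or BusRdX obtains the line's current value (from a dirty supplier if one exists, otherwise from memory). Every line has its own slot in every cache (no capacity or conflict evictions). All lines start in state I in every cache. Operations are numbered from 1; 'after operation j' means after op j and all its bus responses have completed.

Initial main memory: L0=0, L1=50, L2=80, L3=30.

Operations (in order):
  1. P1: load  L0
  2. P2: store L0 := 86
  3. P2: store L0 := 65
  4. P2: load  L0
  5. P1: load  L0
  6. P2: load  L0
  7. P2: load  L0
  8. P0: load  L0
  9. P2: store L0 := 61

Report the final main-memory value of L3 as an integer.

  op1 P1: load  L0 → I/E/I on L0; bus BusRd; mem=0
  op2 P2: store L0 := 86 → I/I/M on L0; bus BusRdX; mem=0
  op3 P2: store L0 := 65 → I/I/M on L0; bus (none); mem=0
  op4 P2: load  L0 → I/I/M on L0; bus (none); mem=0
  op5 P1: load  L0 → I/S/S on L0; bus BusRd Flush; mem=65
  op6 P2: load  L0 → I/S/S on L0; bus (none); mem=65
  op7 P2: load  L0 → I/S/S on L0; bus (none); mem=65
  op8 P0: load  L0 → S/S/S on L0; bus BusRd; mem=65
  op9 P2: store L0 := 61 → I/I/M on L0; bus BusUpgr; mem=65

memory[L3] = 30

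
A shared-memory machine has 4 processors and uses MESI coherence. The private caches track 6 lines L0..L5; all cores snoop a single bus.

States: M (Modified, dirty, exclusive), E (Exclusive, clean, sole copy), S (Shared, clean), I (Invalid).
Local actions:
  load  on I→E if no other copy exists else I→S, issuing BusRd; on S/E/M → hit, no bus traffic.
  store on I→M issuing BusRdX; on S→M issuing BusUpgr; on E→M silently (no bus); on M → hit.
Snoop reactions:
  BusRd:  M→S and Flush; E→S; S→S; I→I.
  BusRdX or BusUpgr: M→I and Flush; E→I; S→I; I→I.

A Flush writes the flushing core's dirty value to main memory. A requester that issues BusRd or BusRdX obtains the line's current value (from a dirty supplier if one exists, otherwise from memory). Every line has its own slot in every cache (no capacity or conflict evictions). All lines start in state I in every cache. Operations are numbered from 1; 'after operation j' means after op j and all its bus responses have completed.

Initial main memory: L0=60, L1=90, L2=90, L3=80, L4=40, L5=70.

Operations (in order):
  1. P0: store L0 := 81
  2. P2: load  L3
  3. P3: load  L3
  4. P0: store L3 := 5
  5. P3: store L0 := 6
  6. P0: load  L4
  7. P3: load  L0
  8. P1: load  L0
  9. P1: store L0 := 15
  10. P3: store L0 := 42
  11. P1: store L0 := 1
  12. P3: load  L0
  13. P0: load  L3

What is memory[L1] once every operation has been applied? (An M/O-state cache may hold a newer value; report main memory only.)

step 1: P0: store L0 := 81  ⟶  MIII  (L0)  txn=BusRdX  M[L0]=60
step 2: P2: load  L3  ⟶  IIEI  (L3)  txn=BusRd  M[L3]=80
step 3: P3: load  L3  ⟶  IISS  (L3)  txn=BusRd  M[L3]=80
step 4: P0: store L3 := 5  ⟶  MIII  (L3)  txn=BusRdX  M[L3]=80
step 5: P3: store L0 := 6  ⟶  IIIM  (L0)  txn=BusRdX+Flush  M[L0]=81
step 6: P0: load  L4  ⟶  EIII  (L4)  txn=BusRd  M[L4]=40
step 7: P3: load  L0  ⟶  IIIM  (L0)  txn=∅  M[L0]=81
step 8: P1: load  L0  ⟶  ISIS  (L0)  txn=BusRd+Flush  M[L0]=6
step 9: P1: store L0 := 15  ⟶  IMII  (L0)  txn=BusUpgr  M[L0]=6
step 10: P3: store L0 := 42  ⟶  IIIM  (L0)  txn=BusRdX+Flush  M[L0]=15
step 11: P1: store L0 := 1  ⟶  IMII  (L0)  txn=BusRdX+Flush  M[L0]=42
step 12: P3: load  L0  ⟶  ISIS  (L0)  txn=BusRd+Flush  M[L0]=1
step 13: P0: load  L3  ⟶  MIII  (L3)  txn=∅  M[L3]=80

memory[L1] = 90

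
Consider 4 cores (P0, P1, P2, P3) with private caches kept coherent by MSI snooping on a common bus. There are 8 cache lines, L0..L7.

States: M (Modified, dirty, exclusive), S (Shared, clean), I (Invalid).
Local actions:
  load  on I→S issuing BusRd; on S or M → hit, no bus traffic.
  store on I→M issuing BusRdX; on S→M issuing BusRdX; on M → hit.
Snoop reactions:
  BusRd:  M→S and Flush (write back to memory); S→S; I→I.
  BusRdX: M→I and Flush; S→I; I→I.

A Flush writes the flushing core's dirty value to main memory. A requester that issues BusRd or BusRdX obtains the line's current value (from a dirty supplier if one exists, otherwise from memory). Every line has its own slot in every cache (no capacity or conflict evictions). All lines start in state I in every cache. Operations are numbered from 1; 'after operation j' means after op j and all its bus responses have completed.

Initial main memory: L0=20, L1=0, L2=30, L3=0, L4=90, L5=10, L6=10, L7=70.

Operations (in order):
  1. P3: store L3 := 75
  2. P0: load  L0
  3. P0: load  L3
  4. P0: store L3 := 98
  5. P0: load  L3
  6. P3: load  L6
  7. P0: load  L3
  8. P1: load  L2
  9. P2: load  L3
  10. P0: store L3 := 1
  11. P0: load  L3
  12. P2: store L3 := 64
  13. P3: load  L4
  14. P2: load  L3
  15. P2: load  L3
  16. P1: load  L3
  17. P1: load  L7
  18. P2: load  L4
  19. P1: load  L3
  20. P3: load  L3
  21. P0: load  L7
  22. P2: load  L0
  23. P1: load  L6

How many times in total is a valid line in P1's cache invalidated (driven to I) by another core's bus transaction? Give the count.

invalidations = 0

  op1 P3: store L3 := 75 → I/I/I/M on L3; bus BusRdX; mem=0
  op2 P0: load  L0 → S/I/I/I on L0; bus BusRd; mem=20
  op3 P0: load  L3 → S/I/I/S on L3; bus BusRd Flush; mem=75
  op4 P0: store L3 := 98 → M/I/I/I on L3; bus BusRdX; mem=75
  op5 P0: load  L3 → M/I/I/I on L3; bus (none); mem=75
  op6 P3: load  L6 → I/I/I/S on L6; bus BusRd; mem=10
  op7 P0: load  L3 → M/I/I/I on L3; bus (none); mem=75
  op8 P1: load  L2 → I/S/I/I on L2; bus BusRd; mem=30
  op9 P2: load  L3 → S/I/S/I on L3; bus BusRd Flush; mem=98
  op10 P0: store L3 := 1 → M/I/I/I on L3; bus BusRdX; mem=98
  op11 P0: load  L3 → M/I/I/I on L3; bus (none); mem=98
  op12 P2: store L3 := 64 → I/I/M/I on L3; bus BusRdX Flush; mem=1
  op13 P3: load  L4 → I/I/I/S on L4; bus BusRd; mem=90
  op14 P2: load  L3 → I/I/M/I on L3; bus (none); mem=1
  op15 P2: load  L3 → I/I/M/I on L3; bus (none); mem=1
  op16 P1: load  L3 → I/S/S/I on L3; bus BusRd Flush; mem=64
  op17 P1: load  L7 → I/S/I/I on L7; bus BusRd; mem=70
  op18 P2: load  L4 → I/I/S/S on L4; bus BusRd; mem=90
  op19 P1: load  L3 → I/S/S/I on L3; bus (none); mem=64
  op20 P3: load  L3 → I/S/S/S on L3; bus BusRd; mem=64
  op21 P0: load  L7 → S/S/I/I on L7; bus BusRd; mem=70
  op22 P2: load  L0 → S/I/S/I on L0; bus BusRd; mem=20
  op23 P1: load  L6 → I/S/I/S on L6; bus BusRd; mem=10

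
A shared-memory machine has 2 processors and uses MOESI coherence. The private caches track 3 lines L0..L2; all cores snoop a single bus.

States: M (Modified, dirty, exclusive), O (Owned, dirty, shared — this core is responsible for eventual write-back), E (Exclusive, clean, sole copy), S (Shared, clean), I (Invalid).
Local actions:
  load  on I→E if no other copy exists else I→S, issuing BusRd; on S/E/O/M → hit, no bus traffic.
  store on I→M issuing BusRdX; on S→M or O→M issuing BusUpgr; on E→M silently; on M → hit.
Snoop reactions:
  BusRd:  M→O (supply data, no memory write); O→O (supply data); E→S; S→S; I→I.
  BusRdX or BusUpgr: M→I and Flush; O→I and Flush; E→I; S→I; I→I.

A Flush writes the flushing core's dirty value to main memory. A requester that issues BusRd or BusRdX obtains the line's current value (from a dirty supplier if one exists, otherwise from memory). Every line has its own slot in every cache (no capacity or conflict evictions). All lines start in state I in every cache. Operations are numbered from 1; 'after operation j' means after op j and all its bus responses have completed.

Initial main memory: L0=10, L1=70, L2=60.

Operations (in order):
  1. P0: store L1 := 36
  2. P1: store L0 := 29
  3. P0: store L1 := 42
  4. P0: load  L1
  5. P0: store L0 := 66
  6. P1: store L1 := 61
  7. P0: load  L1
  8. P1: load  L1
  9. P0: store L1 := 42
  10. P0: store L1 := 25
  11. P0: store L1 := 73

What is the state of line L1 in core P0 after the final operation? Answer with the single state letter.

state = M

  op1 P0: store L1 := 36 → M/I on L1; bus BusRdX; mem=70
  op2 P1: store L0 := 29 → I/M on L0; bus BusRdX; mem=10
  op3 P0: store L1 := 42 → M/I on L1; bus (none); mem=70
  op4 P0: load  L1 → M/I on L1; bus (none); mem=70
  op5 P0: store L0 := 66 → M/I on L0; bus BusRdX Flush; mem=29
  op6 P1: store L1 := 61 → I/M on L1; bus BusRdX Flush; mem=42
  op7 P0: load  L1 → S/O on L1; bus BusRd; mem=42
  op8 P1: load  L1 → S/O on L1; bus (none); mem=42
  op9 P0: store L1 := 42 → M/I on L1; bus BusUpgr Flush; mem=61
  op10 P0: store L1 := 25 → M/I on L1; bus (none); mem=61
  op11 P0: store L1 := 73 → M/I on L1; bus (none); mem=61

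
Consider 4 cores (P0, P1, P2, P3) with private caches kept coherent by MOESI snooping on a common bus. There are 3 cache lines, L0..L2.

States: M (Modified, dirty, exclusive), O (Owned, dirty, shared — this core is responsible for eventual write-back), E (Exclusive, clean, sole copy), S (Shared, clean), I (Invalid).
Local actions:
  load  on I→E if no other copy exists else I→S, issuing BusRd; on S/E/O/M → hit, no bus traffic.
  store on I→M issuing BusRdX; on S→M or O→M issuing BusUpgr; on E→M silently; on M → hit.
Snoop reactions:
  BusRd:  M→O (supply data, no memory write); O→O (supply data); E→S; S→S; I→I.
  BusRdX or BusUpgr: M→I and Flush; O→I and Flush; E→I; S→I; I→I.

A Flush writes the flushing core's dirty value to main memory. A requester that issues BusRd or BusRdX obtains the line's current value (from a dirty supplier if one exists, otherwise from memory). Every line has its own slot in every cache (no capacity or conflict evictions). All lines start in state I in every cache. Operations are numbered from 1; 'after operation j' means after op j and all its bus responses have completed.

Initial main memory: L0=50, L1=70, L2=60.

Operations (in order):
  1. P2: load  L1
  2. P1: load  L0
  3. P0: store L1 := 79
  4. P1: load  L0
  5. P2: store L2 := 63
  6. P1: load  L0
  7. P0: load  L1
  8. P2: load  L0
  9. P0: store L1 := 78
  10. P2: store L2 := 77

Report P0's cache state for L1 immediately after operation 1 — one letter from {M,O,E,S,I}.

step 1: P2: load  L1  ⟶  IIEI  (L1)  txn=BusRd  M[L1]=70
step 2: P1: load  L0  ⟶  IEII  (L0)  txn=BusRd  M[L0]=50
step 3: P0: store L1 := 79  ⟶  MIII  (L1)  txn=BusRdX  M[L1]=70
step 4: P1: load  L0  ⟶  IEII  (L0)  txn=∅  M[L0]=50
step 5: P2: store L2 := 63  ⟶  IIMI  (L2)  txn=BusRdX  M[L2]=60
step 6: P1: load  L0  ⟶  IEII  (L0)  txn=∅  M[L0]=50
step 7: P0: load  L1  ⟶  MIII  (L1)  txn=∅  M[L1]=70
step 8: P2: load  L0  ⟶  ISSI  (L0)  txn=BusRd  M[L0]=50
step 9: P0: store L1 := 78  ⟶  MIII  (L1)  txn=∅  M[L1]=70
step 10: P2: store L2 := 77  ⟶  IIMI  (L2)  txn=∅  M[L2]=60

state = I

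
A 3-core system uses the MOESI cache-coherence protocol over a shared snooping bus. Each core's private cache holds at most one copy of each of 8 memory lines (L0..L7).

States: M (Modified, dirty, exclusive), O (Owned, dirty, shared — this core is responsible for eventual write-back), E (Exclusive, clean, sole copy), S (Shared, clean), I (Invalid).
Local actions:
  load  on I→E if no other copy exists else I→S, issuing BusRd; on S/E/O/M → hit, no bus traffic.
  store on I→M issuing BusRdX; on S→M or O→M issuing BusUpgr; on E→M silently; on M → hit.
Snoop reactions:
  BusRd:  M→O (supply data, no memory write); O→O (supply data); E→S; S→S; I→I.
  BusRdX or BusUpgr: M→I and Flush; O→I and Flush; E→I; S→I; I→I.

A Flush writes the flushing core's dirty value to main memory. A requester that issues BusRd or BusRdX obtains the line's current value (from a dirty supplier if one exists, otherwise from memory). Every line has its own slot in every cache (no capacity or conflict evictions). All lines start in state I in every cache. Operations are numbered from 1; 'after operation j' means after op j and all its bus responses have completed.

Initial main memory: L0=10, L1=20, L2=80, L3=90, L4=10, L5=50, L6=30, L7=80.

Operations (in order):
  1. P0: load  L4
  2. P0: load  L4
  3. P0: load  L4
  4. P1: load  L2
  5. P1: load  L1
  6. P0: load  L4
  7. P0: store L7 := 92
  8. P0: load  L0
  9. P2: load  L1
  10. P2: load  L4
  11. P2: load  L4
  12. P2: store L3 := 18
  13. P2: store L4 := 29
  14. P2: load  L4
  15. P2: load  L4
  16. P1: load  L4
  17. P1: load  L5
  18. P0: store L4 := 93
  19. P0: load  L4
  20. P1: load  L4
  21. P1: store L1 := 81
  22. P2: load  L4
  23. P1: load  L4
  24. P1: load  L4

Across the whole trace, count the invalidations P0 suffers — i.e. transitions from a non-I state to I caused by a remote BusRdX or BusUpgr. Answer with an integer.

[1] P0: load  L4 | P0:E(10), P1:I, P2:I | bus: BusRd
[2] P0: load  L4 | P0:E(10), P1:I, P2:I | bus: none
[3] P0: load  L4 | P0:E(10), P1:I, P2:I | bus: none
[4] P1: load  L2 | P0:I, P1:E(80), P2:I | bus: BusRd
[5] P1: load  L1 | P0:I, P1:E(20), P2:I | bus: BusRd
[6] P0: load  L4 | P0:E(10), P1:I, P2:I | bus: none
[7] P0: store L7 := 92 | P0:M(92), P1:I, P2:I | bus: BusRdX
[8] P0: load  L0 | P0:E(10), P1:I, P2:I | bus: BusRd
[9] P2: load  L1 | P0:I, P1:S(20), P2:S(20) | bus: BusRd
[10] P2: load  L4 | P0:S(10), P1:I, P2:S(10) | bus: BusRd
[11] P2: load  L4 | P0:S(10), P1:I, P2:S(10) | bus: none
[12] P2: store L3 := 18 | P0:I, P1:I, P2:M(18) | bus: BusRdX
[13] P2: store L4 := 29 | P0:I, P1:I, P2:M(29) | bus: BusUpgr
[14] P2: load  L4 | P0:I, P1:I, P2:M(29) | bus: none
[15] P2: load  L4 | P0:I, P1:I, P2:M(29) | bus: none
[16] P1: load  L4 | P0:I, P1:S(29), P2:O(29) | bus: BusRd
[17] P1: load  L5 | P0:I, P1:E(50), P2:I | bus: BusRd
[18] P0: store L4 := 93 | P0:M(93), P1:I, P2:I | bus: BusRdX,Flush
[19] P0: load  L4 | P0:M(93), P1:I, P2:I | bus: none
[20] P1: load  L4 | P0:O(93), P1:S(93), P2:I | bus: BusRd
[21] P1: store L1 := 81 | P0:I, P1:M(81), P2:I | bus: BusUpgr
[22] P2: load  L4 | P0:O(93), P1:S(93), P2:S(93) | bus: BusRd
[23] P1: load  L4 | P0:O(93), P1:S(93), P2:S(93) | bus: none
[24] P1: load  L4 | P0:O(93), P1:S(93), P2:S(93) | bus: none

invalidations = 1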